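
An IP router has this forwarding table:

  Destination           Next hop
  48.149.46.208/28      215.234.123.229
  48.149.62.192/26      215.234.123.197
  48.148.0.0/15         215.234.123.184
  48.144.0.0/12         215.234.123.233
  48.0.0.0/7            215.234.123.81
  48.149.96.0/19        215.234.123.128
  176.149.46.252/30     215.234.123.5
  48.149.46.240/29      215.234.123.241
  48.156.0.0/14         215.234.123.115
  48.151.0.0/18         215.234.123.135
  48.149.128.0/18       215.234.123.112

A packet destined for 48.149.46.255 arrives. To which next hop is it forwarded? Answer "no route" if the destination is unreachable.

Routes whose prefix contains 48.149.46.255:
  48.0.0.0/7 (48.0.0.0 - 49.255.255.255) -> 215.234.123.81
  48.144.0.0/12 (48.144.0.0 - 48.159.255.255) -> 215.234.123.233
  48.148.0.0/15 (48.148.0.0 - 48.149.255.255) -> 215.234.123.184
More-specific entries that do NOT match:
  176.149.46.252/30 (176.149.46.252 - 176.149.46.255) does not contain 48.149.46.255
  48.149.46.240/29 (48.149.46.240 - 48.149.46.247) does not contain 48.149.46.255
  48.149.46.208/28 (48.149.46.208 - 48.149.46.223) does not contain 48.149.46.255
  48.149.62.192/26 (48.149.62.192 - 48.149.62.255) does not contain 48.149.46.255
  48.149.96.0/19 (48.149.96.0 - 48.149.127.255) does not contain 48.149.46.255
  48.151.0.0/18 (48.151.0.0 - 48.151.63.255) does not contain 48.149.46.255
  48.149.128.0/18 (48.149.128.0 - 48.149.191.255) does not contain 48.149.46.255
Longest matching prefix is /15 -> next hop 215.234.123.184.

215.234.123.184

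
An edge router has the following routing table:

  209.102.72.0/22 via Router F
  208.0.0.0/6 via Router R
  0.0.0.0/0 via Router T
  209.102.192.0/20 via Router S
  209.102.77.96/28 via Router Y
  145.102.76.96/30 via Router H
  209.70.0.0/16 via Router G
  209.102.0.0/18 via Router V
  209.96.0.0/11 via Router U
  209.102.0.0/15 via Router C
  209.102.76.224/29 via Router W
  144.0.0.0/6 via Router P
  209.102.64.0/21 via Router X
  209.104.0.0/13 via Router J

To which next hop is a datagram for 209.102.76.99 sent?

Routes whose prefix contains 209.102.76.99:
  0.0.0.0/0 (default, matches everything) -> Router T
  208.0.0.0/6 (208.0.0.0 - 211.255.255.255) -> Router R
  209.96.0.0/11 (209.96.0.0 - 209.127.255.255) -> Router U
  209.102.0.0/15 (209.102.0.0 - 209.103.255.255) -> Router C
More-specific entries that do NOT match:
  145.102.76.96/30 (145.102.76.96 - 145.102.76.99) does not contain 209.102.76.99
  209.102.76.224/29 (209.102.76.224 - 209.102.76.231) does not contain 209.102.76.99
  209.102.77.96/28 (209.102.77.96 - 209.102.77.111) does not contain 209.102.76.99
  209.102.72.0/22 (209.102.72.0 - 209.102.75.255) does not contain 209.102.76.99
  209.102.64.0/21 (209.102.64.0 - 209.102.71.255) does not contain 209.102.76.99
  209.102.192.0/20 (209.102.192.0 - 209.102.207.255) does not contain 209.102.76.99
  209.102.0.0/18 (209.102.0.0 - 209.102.63.255) does not contain 209.102.76.99
  209.70.0.0/16 (209.70.0.0 - 209.70.255.255) does not contain 209.102.76.99
Longest matching prefix is /15 -> next hop Router C.

Router C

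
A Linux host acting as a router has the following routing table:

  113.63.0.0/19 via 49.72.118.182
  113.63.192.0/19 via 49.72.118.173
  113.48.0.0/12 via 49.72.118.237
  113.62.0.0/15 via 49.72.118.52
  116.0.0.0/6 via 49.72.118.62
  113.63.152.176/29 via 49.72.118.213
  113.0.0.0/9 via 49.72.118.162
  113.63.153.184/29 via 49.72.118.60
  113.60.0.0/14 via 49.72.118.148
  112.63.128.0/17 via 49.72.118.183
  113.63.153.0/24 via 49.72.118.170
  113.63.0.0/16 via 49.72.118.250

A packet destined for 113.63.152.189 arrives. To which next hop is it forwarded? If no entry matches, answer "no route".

Routes whose prefix contains 113.63.152.189:
  113.0.0.0/9 (113.0.0.0 - 113.127.255.255) -> 49.72.118.162
  113.48.0.0/12 (113.48.0.0 - 113.63.255.255) -> 49.72.118.237
  113.60.0.0/14 (113.60.0.0 - 113.63.255.255) -> 49.72.118.148
  113.62.0.0/15 (113.62.0.0 - 113.63.255.255) -> 49.72.118.52
  113.63.0.0/16 (113.63.0.0 - 113.63.255.255) -> 49.72.118.250
More-specific entries that do NOT match:
  113.63.152.176/29 (113.63.152.176 - 113.63.152.183) does not contain 113.63.152.189
  113.63.153.184/29 (113.63.153.184 - 113.63.153.191) does not contain 113.63.152.189
  113.63.153.0/24 (113.63.153.0 - 113.63.153.255) does not contain 113.63.152.189
  113.63.0.0/19 (113.63.0.0 - 113.63.31.255) does not contain 113.63.152.189
  113.63.192.0/19 (113.63.192.0 - 113.63.223.255) does not contain 113.63.152.189
  112.63.128.0/17 (112.63.128.0 - 112.63.255.255) does not contain 113.63.152.189
Longest matching prefix is /16 -> next hop 49.72.118.250.

49.72.118.250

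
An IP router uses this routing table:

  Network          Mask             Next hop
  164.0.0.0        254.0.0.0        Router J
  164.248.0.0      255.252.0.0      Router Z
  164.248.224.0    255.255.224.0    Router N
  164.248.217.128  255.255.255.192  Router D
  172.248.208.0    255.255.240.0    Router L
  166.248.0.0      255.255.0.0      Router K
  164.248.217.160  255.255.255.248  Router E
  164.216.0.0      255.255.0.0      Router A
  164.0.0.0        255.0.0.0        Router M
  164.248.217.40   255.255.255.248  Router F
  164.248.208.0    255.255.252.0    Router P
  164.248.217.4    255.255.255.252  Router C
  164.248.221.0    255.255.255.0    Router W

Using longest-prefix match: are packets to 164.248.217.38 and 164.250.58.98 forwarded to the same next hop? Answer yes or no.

yes

164.248.217.38: longest match 164.248.0.0/14 -> Router Z
164.250.58.98: longest match 164.248.0.0/14 -> Router Z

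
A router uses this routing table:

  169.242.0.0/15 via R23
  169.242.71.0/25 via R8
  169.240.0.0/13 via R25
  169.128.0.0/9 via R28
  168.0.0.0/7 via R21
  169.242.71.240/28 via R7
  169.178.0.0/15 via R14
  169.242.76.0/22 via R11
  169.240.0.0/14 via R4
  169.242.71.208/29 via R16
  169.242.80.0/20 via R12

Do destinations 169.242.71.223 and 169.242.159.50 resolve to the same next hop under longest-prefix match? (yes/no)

yes

169.242.71.223: longest match 169.242.0.0/15 -> R23
169.242.159.50: longest match 169.242.0.0/15 -> R23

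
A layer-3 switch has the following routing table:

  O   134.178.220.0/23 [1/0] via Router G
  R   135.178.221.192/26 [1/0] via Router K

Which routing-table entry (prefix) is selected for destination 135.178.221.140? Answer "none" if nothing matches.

none

135.178.221.140 is outside every listed prefix and there is no default route.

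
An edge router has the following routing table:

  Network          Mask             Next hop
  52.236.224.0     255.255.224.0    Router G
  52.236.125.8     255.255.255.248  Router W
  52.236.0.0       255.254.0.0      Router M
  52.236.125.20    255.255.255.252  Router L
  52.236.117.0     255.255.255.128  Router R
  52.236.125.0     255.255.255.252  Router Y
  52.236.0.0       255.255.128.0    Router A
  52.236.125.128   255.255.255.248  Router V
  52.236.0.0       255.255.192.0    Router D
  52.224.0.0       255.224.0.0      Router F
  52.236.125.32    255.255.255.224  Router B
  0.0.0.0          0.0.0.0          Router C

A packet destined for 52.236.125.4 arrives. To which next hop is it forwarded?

Routes whose prefix contains 52.236.125.4:
  0.0.0.0/0 (default, matches everything) -> Router C
  52.224.0.0/11 (52.224.0.0 - 52.255.255.255) -> Router F
  52.236.0.0/15 (52.236.0.0 - 52.237.255.255) -> Router M
  52.236.0.0/17 (52.236.0.0 - 52.236.127.255) -> Router A
More-specific entries that do NOT match:
  52.236.125.20/30 (52.236.125.20 - 52.236.125.23) does not contain 52.236.125.4
  52.236.125.0/30 (52.236.125.0 - 52.236.125.3) does not contain 52.236.125.4
  52.236.125.8/29 (52.236.125.8 - 52.236.125.15) does not contain 52.236.125.4
  52.236.125.128/29 (52.236.125.128 - 52.236.125.135) does not contain 52.236.125.4
  52.236.125.32/27 (52.236.125.32 - 52.236.125.63) does not contain 52.236.125.4
  52.236.117.0/25 (52.236.117.0 - 52.236.117.127) does not contain 52.236.125.4
  52.236.224.0/19 (52.236.224.0 - 52.236.255.255) does not contain 52.236.125.4
  52.236.0.0/18 (52.236.0.0 - 52.236.63.255) does not contain 52.236.125.4
Longest matching prefix is /17 -> next hop Router A.

Router A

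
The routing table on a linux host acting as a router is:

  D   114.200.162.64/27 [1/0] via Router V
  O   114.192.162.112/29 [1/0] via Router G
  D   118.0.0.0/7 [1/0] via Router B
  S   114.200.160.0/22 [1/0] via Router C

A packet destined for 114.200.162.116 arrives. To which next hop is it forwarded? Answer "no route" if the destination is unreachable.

Routes whose prefix contains 114.200.162.116:
  114.200.160.0/22 (114.200.160.0 - 114.200.163.255) -> Router C
More-specific entries that do NOT match:
  114.192.162.112/29 (114.192.162.112 - 114.192.162.119) does not contain 114.200.162.116
  114.200.162.64/27 (114.200.162.64 - 114.200.162.95) does not contain 114.200.162.116
Longest matching prefix is /22 -> next hop Router C.

Router C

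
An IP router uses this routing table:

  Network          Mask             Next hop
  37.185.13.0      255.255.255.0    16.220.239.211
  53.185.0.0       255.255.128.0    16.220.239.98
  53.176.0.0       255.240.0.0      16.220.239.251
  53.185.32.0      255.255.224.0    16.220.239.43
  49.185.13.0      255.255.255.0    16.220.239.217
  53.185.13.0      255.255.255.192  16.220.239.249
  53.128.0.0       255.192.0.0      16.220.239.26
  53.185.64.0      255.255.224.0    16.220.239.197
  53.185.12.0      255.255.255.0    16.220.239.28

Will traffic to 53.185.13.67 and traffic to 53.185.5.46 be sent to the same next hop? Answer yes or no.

yes

53.185.13.67: longest match 53.185.0.0/17 -> 16.220.239.98
53.185.5.46: longest match 53.185.0.0/17 -> 16.220.239.98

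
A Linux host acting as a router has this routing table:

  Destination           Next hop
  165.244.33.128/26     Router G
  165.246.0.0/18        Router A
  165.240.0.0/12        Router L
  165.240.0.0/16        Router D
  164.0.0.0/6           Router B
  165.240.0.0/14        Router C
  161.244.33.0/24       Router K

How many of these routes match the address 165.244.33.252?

Prefixes containing 165.244.33.252:
  164.0.0.0/6 (164.0.0.0 - 167.255.255.255)
  165.240.0.0/12 (165.240.0.0 - 165.255.255.255)
Total matching entries: 2.

2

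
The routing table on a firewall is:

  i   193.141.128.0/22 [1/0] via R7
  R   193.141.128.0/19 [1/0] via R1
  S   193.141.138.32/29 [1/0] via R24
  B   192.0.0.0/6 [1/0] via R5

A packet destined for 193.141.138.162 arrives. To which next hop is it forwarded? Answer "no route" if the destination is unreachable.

Routes whose prefix contains 193.141.138.162:
  192.0.0.0/6 (192.0.0.0 - 195.255.255.255) -> R5
  193.141.128.0/19 (193.141.128.0 - 193.141.159.255) -> R1
More-specific entries that do NOT match:
  193.141.138.32/29 (193.141.138.32 - 193.141.138.39) does not contain 193.141.138.162
  193.141.128.0/22 (193.141.128.0 - 193.141.131.255) does not contain 193.141.138.162
Longest matching prefix is /19 -> next hop R1.

R1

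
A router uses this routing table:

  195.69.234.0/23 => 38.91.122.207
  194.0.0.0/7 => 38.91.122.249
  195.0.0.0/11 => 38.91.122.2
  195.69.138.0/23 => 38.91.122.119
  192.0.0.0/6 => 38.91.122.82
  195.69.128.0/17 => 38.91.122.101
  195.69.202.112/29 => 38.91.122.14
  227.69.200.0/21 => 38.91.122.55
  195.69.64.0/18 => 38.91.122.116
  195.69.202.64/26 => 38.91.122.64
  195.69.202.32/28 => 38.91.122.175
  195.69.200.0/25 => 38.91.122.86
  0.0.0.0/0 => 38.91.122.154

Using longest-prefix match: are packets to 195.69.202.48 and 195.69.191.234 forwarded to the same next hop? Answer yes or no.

195.69.202.48: longest match 195.69.128.0/17 -> 38.91.122.101
195.69.191.234: longest match 195.69.128.0/17 -> 38.91.122.101

yes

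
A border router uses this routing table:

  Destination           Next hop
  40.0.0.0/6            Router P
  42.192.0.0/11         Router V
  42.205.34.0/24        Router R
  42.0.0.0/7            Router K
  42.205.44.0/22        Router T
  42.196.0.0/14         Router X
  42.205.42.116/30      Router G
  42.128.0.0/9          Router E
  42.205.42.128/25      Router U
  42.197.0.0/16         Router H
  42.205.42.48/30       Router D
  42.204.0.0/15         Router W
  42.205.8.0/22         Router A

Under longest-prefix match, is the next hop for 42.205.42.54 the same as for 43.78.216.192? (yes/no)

no

42.205.42.54: longest match 42.204.0.0/15 -> Router W
43.78.216.192: longest match 42.0.0.0/7 -> Router K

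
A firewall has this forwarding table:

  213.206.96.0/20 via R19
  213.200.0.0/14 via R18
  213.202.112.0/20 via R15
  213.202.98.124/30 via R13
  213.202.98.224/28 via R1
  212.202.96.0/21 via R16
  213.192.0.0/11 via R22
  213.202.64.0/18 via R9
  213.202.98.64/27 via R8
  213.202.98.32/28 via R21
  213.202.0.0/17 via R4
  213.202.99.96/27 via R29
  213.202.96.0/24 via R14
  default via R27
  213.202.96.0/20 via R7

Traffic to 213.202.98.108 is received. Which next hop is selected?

Routes whose prefix contains 213.202.98.108:
  0.0.0.0/0 (default, matches everything) -> R27
  213.192.0.0/11 (213.192.0.0 - 213.223.255.255) -> R22
  213.200.0.0/14 (213.200.0.0 - 213.203.255.255) -> R18
  213.202.0.0/17 (213.202.0.0 - 213.202.127.255) -> R4
  213.202.64.0/18 (213.202.64.0 - 213.202.127.255) -> R9
  213.202.96.0/20 (213.202.96.0 - 213.202.111.255) -> R7
More-specific entries that do NOT match:
  213.202.98.124/30 (213.202.98.124 - 213.202.98.127) does not contain 213.202.98.108
  213.202.98.224/28 (213.202.98.224 - 213.202.98.239) does not contain 213.202.98.108
  213.202.98.32/28 (213.202.98.32 - 213.202.98.47) does not contain 213.202.98.108
  213.202.98.64/27 (213.202.98.64 - 213.202.98.95) does not contain 213.202.98.108
  213.202.99.96/27 (213.202.99.96 - 213.202.99.127) does not contain 213.202.98.108
  213.202.96.0/24 (213.202.96.0 - 213.202.96.255) does not contain 213.202.98.108
  212.202.96.0/21 (212.202.96.0 - 212.202.103.255) does not contain 213.202.98.108
Longest matching prefix is /20 -> next hop R7.

R7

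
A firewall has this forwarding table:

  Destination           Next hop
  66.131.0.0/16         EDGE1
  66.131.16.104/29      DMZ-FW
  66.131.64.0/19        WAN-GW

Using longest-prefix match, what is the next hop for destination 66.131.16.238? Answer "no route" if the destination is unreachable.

Routes whose prefix contains 66.131.16.238:
  66.131.0.0/16 (66.131.0.0 - 66.131.255.255) -> EDGE1
More-specific entries that do NOT match:
  66.131.16.104/29 (66.131.16.104 - 66.131.16.111) does not contain 66.131.16.238
  66.131.64.0/19 (66.131.64.0 - 66.131.95.255) does not contain 66.131.16.238
Longest matching prefix is /16 -> next hop EDGE1.

EDGE1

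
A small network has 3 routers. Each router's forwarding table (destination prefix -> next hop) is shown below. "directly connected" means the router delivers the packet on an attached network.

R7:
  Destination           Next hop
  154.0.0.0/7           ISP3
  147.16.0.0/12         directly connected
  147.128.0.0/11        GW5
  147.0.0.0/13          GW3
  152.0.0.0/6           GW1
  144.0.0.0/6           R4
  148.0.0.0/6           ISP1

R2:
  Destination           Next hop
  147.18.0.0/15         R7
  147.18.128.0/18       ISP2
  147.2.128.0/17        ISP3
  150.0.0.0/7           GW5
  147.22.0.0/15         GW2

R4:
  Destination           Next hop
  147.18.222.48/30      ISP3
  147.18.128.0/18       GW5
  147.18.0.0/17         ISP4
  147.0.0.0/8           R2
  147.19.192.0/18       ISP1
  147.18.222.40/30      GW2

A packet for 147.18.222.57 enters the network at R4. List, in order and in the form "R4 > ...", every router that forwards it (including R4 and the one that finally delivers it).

At R4: longest match for 147.18.222.57 is 147.0.0.0/8 -> R2
At R2: longest match for 147.18.222.57 is 147.18.0.0/15 -> R7
At R7: longest match for 147.18.222.57 is 147.16.0.0/12 -> directly connected

R4 > R2 > R7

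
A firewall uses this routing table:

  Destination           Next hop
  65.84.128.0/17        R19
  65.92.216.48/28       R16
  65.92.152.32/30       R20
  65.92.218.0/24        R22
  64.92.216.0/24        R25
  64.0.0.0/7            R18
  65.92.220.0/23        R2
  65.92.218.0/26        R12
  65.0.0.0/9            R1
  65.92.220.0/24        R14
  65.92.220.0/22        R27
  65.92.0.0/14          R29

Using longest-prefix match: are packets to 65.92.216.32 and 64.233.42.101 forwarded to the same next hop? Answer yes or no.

no

65.92.216.32: longest match 65.92.0.0/14 -> R29
64.233.42.101: longest match 64.0.0.0/7 -> R18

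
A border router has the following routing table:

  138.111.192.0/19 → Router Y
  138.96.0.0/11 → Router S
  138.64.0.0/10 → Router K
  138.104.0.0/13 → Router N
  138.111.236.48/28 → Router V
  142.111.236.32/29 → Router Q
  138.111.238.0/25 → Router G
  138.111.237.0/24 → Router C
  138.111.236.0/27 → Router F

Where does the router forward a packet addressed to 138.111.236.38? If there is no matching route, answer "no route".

Routes whose prefix contains 138.111.236.38:
  138.64.0.0/10 (138.64.0.0 - 138.127.255.255) -> Router K
  138.96.0.0/11 (138.96.0.0 - 138.127.255.255) -> Router S
  138.104.0.0/13 (138.104.0.0 - 138.111.255.255) -> Router N
More-specific entries that do NOT match:
  142.111.236.32/29 (142.111.236.32 - 142.111.236.39) does not contain 138.111.236.38
  138.111.236.48/28 (138.111.236.48 - 138.111.236.63) does not contain 138.111.236.38
  138.111.236.0/27 (138.111.236.0 - 138.111.236.31) does not contain 138.111.236.38
  138.111.238.0/25 (138.111.238.0 - 138.111.238.127) does not contain 138.111.236.38
  138.111.237.0/24 (138.111.237.0 - 138.111.237.255) does not contain 138.111.236.38
  138.111.192.0/19 (138.111.192.0 - 138.111.223.255) does not contain 138.111.236.38
Longest matching prefix is /13 -> next hop Router N.

Router N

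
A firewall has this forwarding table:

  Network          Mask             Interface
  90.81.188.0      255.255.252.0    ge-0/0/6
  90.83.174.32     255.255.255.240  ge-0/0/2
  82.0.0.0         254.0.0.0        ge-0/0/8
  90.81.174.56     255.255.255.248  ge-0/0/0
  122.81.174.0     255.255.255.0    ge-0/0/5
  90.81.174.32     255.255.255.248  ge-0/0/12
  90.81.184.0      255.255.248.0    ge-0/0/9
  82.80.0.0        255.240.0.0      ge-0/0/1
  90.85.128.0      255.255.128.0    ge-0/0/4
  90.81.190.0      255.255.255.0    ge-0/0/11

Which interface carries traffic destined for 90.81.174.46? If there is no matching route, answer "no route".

no route

No entry's prefix contains 90.81.174.46; there is no default route.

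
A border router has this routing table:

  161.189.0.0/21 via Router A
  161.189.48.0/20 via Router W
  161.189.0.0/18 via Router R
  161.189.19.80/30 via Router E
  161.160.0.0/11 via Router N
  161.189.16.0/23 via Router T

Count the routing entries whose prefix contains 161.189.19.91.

2

Prefixes containing 161.189.19.91:
  161.160.0.0/11 (161.160.0.0 - 161.191.255.255)
  161.189.0.0/18 (161.189.0.0 - 161.189.63.255)
Total matching entries: 2.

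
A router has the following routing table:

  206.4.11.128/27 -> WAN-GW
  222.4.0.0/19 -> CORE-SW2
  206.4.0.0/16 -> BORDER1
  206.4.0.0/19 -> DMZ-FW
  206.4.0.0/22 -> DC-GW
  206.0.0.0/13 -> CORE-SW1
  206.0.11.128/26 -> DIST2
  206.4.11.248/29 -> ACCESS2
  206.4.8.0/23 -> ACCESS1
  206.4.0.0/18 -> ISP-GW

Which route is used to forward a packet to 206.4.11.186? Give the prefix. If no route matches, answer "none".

Entries matching 206.4.11.186:
  206.0.0.0/13 (206.0.0.0 - 206.7.255.255)
  206.4.0.0/16 (206.4.0.0 - 206.4.255.255)
  206.4.0.0/18 (206.4.0.0 - 206.4.63.255)
  206.4.0.0/19 (206.4.0.0 - 206.4.31.255)
Most specific is 206.4.0.0/19.

206.4.0.0/19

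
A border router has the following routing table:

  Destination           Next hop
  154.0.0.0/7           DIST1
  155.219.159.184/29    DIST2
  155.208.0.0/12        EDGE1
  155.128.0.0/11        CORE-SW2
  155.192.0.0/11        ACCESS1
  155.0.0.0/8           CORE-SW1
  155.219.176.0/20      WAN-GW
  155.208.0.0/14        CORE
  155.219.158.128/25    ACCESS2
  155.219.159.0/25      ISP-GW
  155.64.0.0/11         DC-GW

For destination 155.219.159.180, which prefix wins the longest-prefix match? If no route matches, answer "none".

155.208.0.0/12

Entries matching 155.219.159.180:
  154.0.0.0/7 (154.0.0.0 - 155.255.255.255)
  155.0.0.0/8 (155.0.0.0 - 155.255.255.255)
  155.192.0.0/11 (155.192.0.0 - 155.223.255.255)
  155.208.0.0/12 (155.208.0.0 - 155.223.255.255)
Most specific is 155.208.0.0/12.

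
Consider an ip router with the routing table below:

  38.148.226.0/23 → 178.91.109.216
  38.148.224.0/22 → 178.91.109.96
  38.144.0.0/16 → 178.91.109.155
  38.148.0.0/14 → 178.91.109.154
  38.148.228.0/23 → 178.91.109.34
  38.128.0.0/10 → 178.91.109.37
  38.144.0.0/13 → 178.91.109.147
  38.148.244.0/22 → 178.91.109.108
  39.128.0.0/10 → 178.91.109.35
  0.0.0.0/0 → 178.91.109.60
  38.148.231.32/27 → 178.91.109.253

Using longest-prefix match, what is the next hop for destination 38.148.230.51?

178.91.109.154

Routes whose prefix contains 38.148.230.51:
  0.0.0.0/0 (default, matches everything) -> 178.91.109.60
  38.128.0.0/10 (38.128.0.0 - 38.191.255.255) -> 178.91.109.37
  38.144.0.0/13 (38.144.0.0 - 38.151.255.255) -> 178.91.109.147
  38.148.0.0/14 (38.148.0.0 - 38.151.255.255) -> 178.91.109.154
More-specific entries that do NOT match:
  38.148.231.32/27 (38.148.231.32 - 38.148.231.63) does not contain 38.148.230.51
  38.148.226.0/23 (38.148.226.0 - 38.148.227.255) does not contain 38.148.230.51
  38.148.228.0/23 (38.148.228.0 - 38.148.229.255) does not contain 38.148.230.51
  38.148.224.0/22 (38.148.224.0 - 38.148.227.255) does not contain 38.148.230.51
  38.148.244.0/22 (38.148.244.0 - 38.148.247.255) does not contain 38.148.230.51
  38.144.0.0/16 (38.144.0.0 - 38.144.255.255) does not contain 38.148.230.51
Longest matching prefix is /14 -> next hop 178.91.109.154.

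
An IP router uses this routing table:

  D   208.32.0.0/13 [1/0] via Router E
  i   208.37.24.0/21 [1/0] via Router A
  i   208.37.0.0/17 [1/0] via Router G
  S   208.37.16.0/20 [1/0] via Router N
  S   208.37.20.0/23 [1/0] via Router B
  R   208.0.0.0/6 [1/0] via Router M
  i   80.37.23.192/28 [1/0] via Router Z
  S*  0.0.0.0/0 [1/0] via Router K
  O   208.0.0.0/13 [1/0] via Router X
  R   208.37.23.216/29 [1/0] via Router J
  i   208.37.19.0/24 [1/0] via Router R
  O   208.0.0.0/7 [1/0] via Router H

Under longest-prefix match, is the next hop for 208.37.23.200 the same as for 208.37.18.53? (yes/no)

208.37.23.200: longest match 208.37.16.0/20 -> Router N
208.37.18.53: longest match 208.37.16.0/20 -> Router N

yes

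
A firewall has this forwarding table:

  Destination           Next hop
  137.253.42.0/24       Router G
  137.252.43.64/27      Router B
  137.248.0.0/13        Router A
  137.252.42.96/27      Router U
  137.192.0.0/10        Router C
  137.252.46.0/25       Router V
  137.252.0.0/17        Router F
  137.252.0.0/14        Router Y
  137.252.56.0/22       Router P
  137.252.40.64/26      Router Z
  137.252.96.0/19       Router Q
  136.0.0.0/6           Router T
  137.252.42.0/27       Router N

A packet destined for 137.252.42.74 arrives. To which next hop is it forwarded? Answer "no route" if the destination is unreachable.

Routes whose prefix contains 137.252.42.74:
  136.0.0.0/6 (136.0.0.0 - 139.255.255.255) -> Router T
  137.192.0.0/10 (137.192.0.0 - 137.255.255.255) -> Router C
  137.248.0.0/13 (137.248.0.0 - 137.255.255.255) -> Router A
  137.252.0.0/14 (137.252.0.0 - 137.255.255.255) -> Router Y
  137.252.0.0/17 (137.252.0.0 - 137.252.127.255) -> Router F
More-specific entries that do NOT match:
  137.252.43.64/27 (137.252.43.64 - 137.252.43.95) does not contain 137.252.42.74
  137.252.42.96/27 (137.252.42.96 - 137.252.42.127) does not contain 137.252.42.74
  137.252.42.0/27 (137.252.42.0 - 137.252.42.31) does not contain 137.252.42.74
  137.252.40.64/26 (137.252.40.64 - 137.252.40.127) does not contain 137.252.42.74
  137.252.46.0/25 (137.252.46.0 - 137.252.46.127) does not contain 137.252.42.74
  137.253.42.0/24 (137.253.42.0 - 137.253.42.255) does not contain 137.252.42.74
  137.252.56.0/22 (137.252.56.0 - 137.252.59.255) does not contain 137.252.42.74
  137.252.96.0/19 (137.252.96.0 - 137.252.127.255) does not contain 137.252.42.74
Longest matching prefix is /17 -> next hop Router F.

Router F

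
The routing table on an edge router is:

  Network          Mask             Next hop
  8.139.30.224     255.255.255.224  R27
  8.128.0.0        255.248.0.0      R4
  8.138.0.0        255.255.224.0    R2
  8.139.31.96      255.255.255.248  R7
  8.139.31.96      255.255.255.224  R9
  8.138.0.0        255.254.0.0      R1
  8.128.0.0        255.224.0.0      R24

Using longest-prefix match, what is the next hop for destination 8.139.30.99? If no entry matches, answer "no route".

Routes whose prefix contains 8.139.30.99:
  8.128.0.0/11 (8.128.0.0 - 8.159.255.255) -> R24
  8.138.0.0/15 (8.138.0.0 - 8.139.255.255) -> R1
More-specific entries that do NOT match:
  8.139.31.96/29 (8.139.31.96 - 8.139.31.103) does not contain 8.139.30.99
  8.139.30.224/27 (8.139.30.224 - 8.139.30.255) does not contain 8.139.30.99
  8.139.31.96/27 (8.139.31.96 - 8.139.31.127) does not contain 8.139.30.99
  8.138.0.0/19 (8.138.0.0 - 8.138.31.255) does not contain 8.139.30.99
Longest matching prefix is /15 -> next hop R1.

R1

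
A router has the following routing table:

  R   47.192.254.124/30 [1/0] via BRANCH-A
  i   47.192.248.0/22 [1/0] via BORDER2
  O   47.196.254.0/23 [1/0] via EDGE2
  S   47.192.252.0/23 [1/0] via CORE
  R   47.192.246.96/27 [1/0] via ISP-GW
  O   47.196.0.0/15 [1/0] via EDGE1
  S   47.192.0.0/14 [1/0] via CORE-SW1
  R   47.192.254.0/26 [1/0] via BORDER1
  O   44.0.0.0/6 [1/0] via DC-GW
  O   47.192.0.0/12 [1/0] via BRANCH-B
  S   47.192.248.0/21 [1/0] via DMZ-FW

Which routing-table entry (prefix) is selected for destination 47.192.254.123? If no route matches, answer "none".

Entries matching 47.192.254.123:
  44.0.0.0/6 (44.0.0.0 - 47.255.255.255)
  47.192.0.0/12 (47.192.0.0 - 47.207.255.255)
  47.192.0.0/14 (47.192.0.0 - 47.195.255.255)
  47.192.248.0/21 (47.192.248.0 - 47.192.255.255)
Most specific is 47.192.248.0/21.

47.192.248.0/21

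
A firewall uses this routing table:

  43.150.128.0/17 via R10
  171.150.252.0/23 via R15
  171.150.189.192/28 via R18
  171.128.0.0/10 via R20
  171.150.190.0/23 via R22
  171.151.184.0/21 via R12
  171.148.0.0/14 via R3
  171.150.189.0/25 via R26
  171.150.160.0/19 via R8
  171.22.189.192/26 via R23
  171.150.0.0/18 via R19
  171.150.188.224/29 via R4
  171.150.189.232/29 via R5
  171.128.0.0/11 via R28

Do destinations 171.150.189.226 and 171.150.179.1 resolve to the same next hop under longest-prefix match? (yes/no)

171.150.189.226: longest match 171.150.160.0/19 -> R8
171.150.179.1: longest match 171.150.160.0/19 -> R8

yes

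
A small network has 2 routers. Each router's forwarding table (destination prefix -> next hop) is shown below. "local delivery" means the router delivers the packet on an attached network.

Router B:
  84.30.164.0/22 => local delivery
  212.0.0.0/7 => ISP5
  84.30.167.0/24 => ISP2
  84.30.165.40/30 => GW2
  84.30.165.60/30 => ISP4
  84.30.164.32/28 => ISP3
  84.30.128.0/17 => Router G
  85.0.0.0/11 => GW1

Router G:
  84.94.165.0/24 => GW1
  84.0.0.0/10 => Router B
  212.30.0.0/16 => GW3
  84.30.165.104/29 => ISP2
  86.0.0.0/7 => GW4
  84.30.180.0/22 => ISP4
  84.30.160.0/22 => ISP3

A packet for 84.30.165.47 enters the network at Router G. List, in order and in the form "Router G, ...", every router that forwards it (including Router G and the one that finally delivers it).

At Router G: longest match for 84.30.165.47 is 84.0.0.0/10 -> Router B
At Router B: longest match for 84.30.165.47 is 84.30.164.0/22 -> local delivery

Router G, Router B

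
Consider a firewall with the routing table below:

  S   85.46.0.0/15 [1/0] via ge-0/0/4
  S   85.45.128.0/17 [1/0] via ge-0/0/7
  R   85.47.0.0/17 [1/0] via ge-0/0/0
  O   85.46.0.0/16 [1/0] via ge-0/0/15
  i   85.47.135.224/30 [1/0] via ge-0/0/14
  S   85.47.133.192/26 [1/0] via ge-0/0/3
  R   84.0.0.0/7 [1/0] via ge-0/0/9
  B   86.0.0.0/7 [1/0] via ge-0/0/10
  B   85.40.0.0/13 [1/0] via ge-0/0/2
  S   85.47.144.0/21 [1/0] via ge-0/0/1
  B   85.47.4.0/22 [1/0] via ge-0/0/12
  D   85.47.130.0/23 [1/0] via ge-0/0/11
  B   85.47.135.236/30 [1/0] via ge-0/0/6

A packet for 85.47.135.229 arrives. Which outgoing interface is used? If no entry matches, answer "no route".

Routes whose prefix contains 85.47.135.229:
  84.0.0.0/7 (84.0.0.0 - 85.255.255.255) -> ge-0/0/9
  85.40.0.0/13 (85.40.0.0 - 85.47.255.255) -> ge-0/0/2
  85.46.0.0/15 (85.46.0.0 - 85.47.255.255) -> ge-0/0/4
More-specific entries that do NOT match:
  85.47.135.224/30 (85.47.135.224 - 85.47.135.227) does not contain 85.47.135.229
  85.47.135.236/30 (85.47.135.236 - 85.47.135.239) does not contain 85.47.135.229
  85.47.133.192/26 (85.47.133.192 - 85.47.133.255) does not contain 85.47.135.229
  85.47.130.0/23 (85.47.130.0 - 85.47.131.255) does not contain 85.47.135.229
  85.47.4.0/22 (85.47.4.0 - 85.47.7.255) does not contain 85.47.135.229
  85.47.144.0/21 (85.47.144.0 - 85.47.151.255) does not contain 85.47.135.229
  85.45.128.0/17 (85.45.128.0 - 85.45.255.255) does not contain 85.47.135.229
  85.47.0.0/17 (85.47.0.0 - 85.47.127.255) does not contain 85.47.135.229
  85.46.0.0/16 (85.46.0.0 - 85.46.255.255) does not contain 85.47.135.229
Longest matching prefix is /15 -> interface ge-0/0/4.

ge-0/0/4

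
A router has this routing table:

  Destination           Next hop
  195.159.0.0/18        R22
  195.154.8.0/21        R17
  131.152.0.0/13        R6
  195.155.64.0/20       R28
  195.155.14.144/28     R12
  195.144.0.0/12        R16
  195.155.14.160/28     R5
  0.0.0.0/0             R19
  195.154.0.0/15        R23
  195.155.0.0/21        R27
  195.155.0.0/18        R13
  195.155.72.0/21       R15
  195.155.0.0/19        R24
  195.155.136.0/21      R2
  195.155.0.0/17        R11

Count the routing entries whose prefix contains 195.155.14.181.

6

Prefixes containing 195.155.14.181:
  0.0.0.0/0 (default, matches everything)
  195.144.0.0/12 (195.144.0.0 - 195.159.255.255)
  195.154.0.0/15 (195.154.0.0 - 195.155.255.255)
  195.155.0.0/17 (195.155.0.0 - 195.155.127.255)
  195.155.0.0/18 (195.155.0.0 - 195.155.63.255)
  195.155.0.0/19 (195.155.0.0 - 195.155.31.255)
Total matching entries: 6.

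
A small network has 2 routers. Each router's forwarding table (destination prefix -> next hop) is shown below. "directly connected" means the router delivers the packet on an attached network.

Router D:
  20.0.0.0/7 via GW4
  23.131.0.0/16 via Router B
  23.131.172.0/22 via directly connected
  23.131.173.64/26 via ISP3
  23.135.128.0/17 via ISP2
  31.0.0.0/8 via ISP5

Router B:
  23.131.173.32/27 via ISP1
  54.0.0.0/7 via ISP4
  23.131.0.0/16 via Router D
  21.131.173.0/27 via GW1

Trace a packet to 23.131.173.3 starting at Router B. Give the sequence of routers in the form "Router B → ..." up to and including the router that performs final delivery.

At Router B: longest match for 23.131.173.3 is 23.131.0.0/16 -> Router D
At Router D: longest match for 23.131.173.3 is 23.131.172.0/22 -> directly connected

Router B → Router D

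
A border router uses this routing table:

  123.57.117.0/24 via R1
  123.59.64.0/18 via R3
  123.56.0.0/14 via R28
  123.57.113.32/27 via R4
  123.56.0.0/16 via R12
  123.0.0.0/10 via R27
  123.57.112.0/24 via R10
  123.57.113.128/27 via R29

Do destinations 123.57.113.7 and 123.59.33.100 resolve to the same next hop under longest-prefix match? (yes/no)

yes

123.57.113.7: longest match 123.56.0.0/14 -> R28
123.59.33.100: longest match 123.56.0.0/14 -> R28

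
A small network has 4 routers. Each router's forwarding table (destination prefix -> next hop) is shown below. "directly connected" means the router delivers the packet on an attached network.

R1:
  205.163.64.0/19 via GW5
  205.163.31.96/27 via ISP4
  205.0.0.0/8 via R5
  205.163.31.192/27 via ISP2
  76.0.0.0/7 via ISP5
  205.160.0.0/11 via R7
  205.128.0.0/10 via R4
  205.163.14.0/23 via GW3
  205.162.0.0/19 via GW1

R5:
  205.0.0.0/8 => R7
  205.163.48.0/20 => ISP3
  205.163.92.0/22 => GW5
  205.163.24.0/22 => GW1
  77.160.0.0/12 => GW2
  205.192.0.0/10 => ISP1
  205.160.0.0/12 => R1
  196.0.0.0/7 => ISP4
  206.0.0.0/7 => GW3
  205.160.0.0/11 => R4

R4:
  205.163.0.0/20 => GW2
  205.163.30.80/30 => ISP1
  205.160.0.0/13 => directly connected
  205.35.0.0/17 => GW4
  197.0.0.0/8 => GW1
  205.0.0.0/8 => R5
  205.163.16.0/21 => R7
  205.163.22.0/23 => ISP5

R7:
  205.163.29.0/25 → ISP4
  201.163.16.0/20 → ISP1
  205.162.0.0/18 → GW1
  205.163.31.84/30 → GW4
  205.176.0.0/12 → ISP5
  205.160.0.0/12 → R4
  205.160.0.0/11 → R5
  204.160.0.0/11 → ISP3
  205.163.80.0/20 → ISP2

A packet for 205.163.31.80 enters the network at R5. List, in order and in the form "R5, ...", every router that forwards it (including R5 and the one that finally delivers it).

At R5: longest match for 205.163.31.80 is 205.160.0.0/12 -> R1
At R1: longest match for 205.163.31.80 is 205.160.0.0/11 -> R7
At R7: longest match for 205.163.31.80 is 205.160.0.0/12 -> R4
At R4: longest match for 205.163.31.80 is 205.160.0.0/13 -> directly connected

R5, R1, R7, R4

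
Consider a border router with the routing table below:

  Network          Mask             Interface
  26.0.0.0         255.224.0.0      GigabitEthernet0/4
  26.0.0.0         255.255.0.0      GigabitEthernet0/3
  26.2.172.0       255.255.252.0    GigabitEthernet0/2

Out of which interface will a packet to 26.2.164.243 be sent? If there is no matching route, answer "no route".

Routes whose prefix contains 26.2.164.243:
  26.0.0.0/11 (26.0.0.0 - 26.31.255.255) -> GigabitEthernet0/4
More-specific entries that do NOT match:
  26.2.172.0/22 (26.2.172.0 - 26.2.175.255) does not contain 26.2.164.243
  26.0.0.0/16 (26.0.0.0 - 26.0.255.255) does not contain 26.2.164.243
Longest matching prefix is /11 -> interface GigabitEthernet0/4.

GigabitEthernet0/4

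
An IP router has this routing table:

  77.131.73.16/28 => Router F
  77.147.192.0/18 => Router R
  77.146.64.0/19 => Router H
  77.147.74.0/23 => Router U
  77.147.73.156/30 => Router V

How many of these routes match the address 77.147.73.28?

0

No listed prefix contains 77.147.73.28.
Total matching entries: 0.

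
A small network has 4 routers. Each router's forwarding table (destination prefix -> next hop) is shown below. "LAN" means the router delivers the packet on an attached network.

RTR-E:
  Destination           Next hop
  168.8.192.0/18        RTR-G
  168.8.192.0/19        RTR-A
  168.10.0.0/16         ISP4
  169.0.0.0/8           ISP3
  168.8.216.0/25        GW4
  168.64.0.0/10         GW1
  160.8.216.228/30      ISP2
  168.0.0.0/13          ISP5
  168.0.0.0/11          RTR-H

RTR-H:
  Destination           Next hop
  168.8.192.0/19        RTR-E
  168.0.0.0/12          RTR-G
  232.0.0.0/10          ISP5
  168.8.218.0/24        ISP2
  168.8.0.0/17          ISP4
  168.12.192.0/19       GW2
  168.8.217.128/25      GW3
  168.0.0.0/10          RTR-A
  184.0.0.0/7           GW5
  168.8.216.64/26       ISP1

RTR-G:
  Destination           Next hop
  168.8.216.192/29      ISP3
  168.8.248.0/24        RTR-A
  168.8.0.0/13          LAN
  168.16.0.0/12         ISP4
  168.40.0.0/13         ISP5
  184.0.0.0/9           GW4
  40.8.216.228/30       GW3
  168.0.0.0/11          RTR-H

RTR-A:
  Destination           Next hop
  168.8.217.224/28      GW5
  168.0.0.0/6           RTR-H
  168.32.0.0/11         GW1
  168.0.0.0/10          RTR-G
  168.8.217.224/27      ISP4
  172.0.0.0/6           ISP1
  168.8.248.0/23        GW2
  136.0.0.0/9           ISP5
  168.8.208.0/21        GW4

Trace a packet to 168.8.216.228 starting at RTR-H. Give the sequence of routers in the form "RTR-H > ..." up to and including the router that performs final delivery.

At RTR-H: longest match for 168.8.216.228 is 168.8.192.0/19 -> RTR-E
At RTR-E: longest match for 168.8.216.228 is 168.8.192.0/19 -> RTR-A
At RTR-A: longest match for 168.8.216.228 is 168.0.0.0/10 -> RTR-G
At RTR-G: longest match for 168.8.216.228 is 168.8.0.0/13 -> LAN

RTR-H > RTR-E > RTR-A > RTR-G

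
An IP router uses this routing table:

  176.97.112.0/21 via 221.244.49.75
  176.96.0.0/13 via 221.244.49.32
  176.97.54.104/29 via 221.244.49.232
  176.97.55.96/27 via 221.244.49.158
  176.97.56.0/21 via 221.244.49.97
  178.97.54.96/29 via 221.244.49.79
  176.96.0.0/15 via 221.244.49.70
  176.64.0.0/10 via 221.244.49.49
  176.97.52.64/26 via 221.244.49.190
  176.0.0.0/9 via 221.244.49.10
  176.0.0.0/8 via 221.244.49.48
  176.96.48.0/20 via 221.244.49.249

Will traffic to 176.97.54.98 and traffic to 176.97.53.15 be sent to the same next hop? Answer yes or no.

yes

176.97.54.98: longest match 176.96.0.0/15 -> 221.244.49.70
176.97.53.15: longest match 176.96.0.0/15 -> 221.244.49.70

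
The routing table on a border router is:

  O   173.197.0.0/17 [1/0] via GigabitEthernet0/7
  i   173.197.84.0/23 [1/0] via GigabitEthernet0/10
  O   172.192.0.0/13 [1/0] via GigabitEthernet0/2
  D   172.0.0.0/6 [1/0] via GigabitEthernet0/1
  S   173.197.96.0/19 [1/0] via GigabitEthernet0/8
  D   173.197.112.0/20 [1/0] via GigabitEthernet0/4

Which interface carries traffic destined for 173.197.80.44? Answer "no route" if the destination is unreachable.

Routes whose prefix contains 173.197.80.44:
  172.0.0.0/6 (172.0.0.0 - 175.255.255.255) -> GigabitEthernet0/1
  173.197.0.0/17 (173.197.0.0 - 173.197.127.255) -> GigabitEthernet0/7
More-specific entries that do NOT match:
  173.197.84.0/23 (173.197.84.0 - 173.197.85.255) does not contain 173.197.80.44
  173.197.112.0/20 (173.197.112.0 - 173.197.127.255) does not contain 173.197.80.44
  173.197.96.0/19 (173.197.96.0 - 173.197.127.255) does not contain 173.197.80.44
Longest matching prefix is /17 -> interface GigabitEthernet0/7.

GigabitEthernet0/7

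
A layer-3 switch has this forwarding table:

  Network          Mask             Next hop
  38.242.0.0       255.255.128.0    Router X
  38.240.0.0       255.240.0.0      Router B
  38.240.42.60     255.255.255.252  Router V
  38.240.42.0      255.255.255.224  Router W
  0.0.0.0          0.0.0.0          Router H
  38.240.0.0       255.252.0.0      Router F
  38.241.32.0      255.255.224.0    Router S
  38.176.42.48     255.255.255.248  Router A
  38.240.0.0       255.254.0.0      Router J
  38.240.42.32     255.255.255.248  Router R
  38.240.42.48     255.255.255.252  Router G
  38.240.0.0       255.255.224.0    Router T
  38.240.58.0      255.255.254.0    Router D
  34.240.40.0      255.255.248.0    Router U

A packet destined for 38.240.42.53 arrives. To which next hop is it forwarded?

Routes whose prefix contains 38.240.42.53:
  0.0.0.0/0 (default, matches everything) -> Router H
  38.240.0.0/12 (38.240.0.0 - 38.255.255.255) -> Router B
  38.240.0.0/14 (38.240.0.0 - 38.243.255.255) -> Router F
  38.240.0.0/15 (38.240.0.0 - 38.241.255.255) -> Router J
More-specific entries that do NOT match:
  38.240.42.60/30 (38.240.42.60 - 38.240.42.63) does not contain 38.240.42.53
  38.240.42.48/30 (38.240.42.48 - 38.240.42.51) does not contain 38.240.42.53
  38.176.42.48/29 (38.176.42.48 - 38.176.42.55) does not contain 38.240.42.53
  38.240.42.32/29 (38.240.42.32 - 38.240.42.39) does not contain 38.240.42.53
  38.240.42.0/27 (38.240.42.0 - 38.240.42.31) does not contain 38.240.42.53
  38.240.58.0/23 (38.240.58.0 - 38.240.59.255) does not contain 38.240.42.53
  34.240.40.0/21 (34.240.40.0 - 34.240.47.255) does not contain 38.240.42.53
  38.241.32.0/19 (38.241.32.0 - 38.241.63.255) does not contain 38.240.42.53
  38.240.0.0/19 (38.240.0.0 - 38.240.31.255) does not contain 38.240.42.53
  38.242.0.0/17 (38.242.0.0 - 38.242.127.255) does not contain 38.240.42.53
Longest matching prefix is /15 -> next hop Router J.

Router J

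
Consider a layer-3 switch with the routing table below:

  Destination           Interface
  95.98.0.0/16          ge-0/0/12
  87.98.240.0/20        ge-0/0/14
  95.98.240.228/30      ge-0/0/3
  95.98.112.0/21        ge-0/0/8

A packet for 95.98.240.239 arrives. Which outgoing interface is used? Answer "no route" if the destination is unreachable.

Routes whose prefix contains 95.98.240.239:
  95.98.0.0/16 (95.98.0.0 - 95.98.255.255) -> ge-0/0/12
More-specific entries that do NOT match:
  95.98.240.228/30 (95.98.240.228 - 95.98.240.231) does not contain 95.98.240.239
  95.98.112.0/21 (95.98.112.0 - 95.98.119.255) does not contain 95.98.240.239
  87.98.240.0/20 (87.98.240.0 - 87.98.255.255) does not contain 95.98.240.239
Longest matching prefix is /16 -> interface ge-0/0/12.

ge-0/0/12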